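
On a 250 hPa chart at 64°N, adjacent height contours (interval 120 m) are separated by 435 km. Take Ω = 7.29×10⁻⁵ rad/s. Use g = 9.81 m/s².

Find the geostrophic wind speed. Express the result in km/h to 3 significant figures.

74.3 km/h

Coriolis parameter at 64°N:
f = 2Ω sin φ = 2 × 7.29×10⁻⁵ × sin 64° = 1.31×10⁻⁴ s⁻¹
Height gradient: |∂Z/∂n| = 120 m / 435000 m = 2.76×10⁻⁴
On a pressure surface, geostrophic balance gives V_g = (g/f)|∂Z/∂n|:
V_g = 9.81 × 2.76×10⁻⁴ / 1.31×10⁻⁴ = 20.7 m/s
Converting: 20.7 m/s × 3.6 = 74.3 km/h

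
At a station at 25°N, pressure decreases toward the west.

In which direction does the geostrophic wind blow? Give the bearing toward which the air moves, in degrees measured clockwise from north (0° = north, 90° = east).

000°

The pressure-gradient force points toward the west (bearing 270°).
Geostrophic balance: in the Northern Hemisphere the Coriolis force deflects motion to the right, so the geostrophic wind blows 90° to the right of the pressure-gradient force (low pressure on the left).
Rotating 270° by 90° clockwise gives 000° — the wind blows toward the north.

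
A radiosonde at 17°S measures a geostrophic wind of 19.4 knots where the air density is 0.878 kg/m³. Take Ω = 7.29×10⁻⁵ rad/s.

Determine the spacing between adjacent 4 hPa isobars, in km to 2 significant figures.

1100 km

Coriolis parameter at 17°S:
f = 2Ω sin φ = 2 × 7.29×10⁻⁵ × sin 17° = 4.26×10⁻⁵ s⁻¹
Wind speed in SI: 19.4 knots = 9.98 m/s
Geostrophic balance rearranged: |∂P/∂n| = f ρ V_g
|∂P/∂n| = 4.26×10⁻⁵ × 0.878 × 9.98 = 3.74×10⁻⁴ Pa/m
Isobar spacing: Δn = ΔP/|∂P/∂n| = 400 Pa / 3.74×10⁻⁴ Pa/m = 1070860 m ≈ 1100 km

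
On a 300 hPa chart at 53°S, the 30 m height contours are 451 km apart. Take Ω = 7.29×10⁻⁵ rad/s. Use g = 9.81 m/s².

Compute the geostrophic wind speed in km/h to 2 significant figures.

Coriolis parameter at 53°S:
f = 2Ω sin φ = 2 × 7.29×10⁻⁵ × sin 53° = 1.16×10⁻⁴ s⁻¹
Height gradient: |∂Z/∂n| = 30 m / 451000 m = 6.65×10⁻⁵
On a pressure surface, geostrophic balance gives V_g = (g/f)|∂Z/∂n|:
V_g = 9.81 × 6.65×10⁻⁵ / 1.16×10⁻⁴ = 5.60 m/s
Converting: 5.60 m/s × 3.6 = 20 km/h

20 km/h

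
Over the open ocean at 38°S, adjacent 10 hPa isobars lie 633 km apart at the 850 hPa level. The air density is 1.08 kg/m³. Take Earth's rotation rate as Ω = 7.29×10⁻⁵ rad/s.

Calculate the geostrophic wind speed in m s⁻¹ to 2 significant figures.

Coriolis parameter at 38°S:
f = 2Ω sin φ = 2 × 7.29×10⁻⁵ × sin 38° = 8.98×10⁻⁵ s⁻¹
Pressure gradient: |∂P/∂n| = 1000 Pa / 633000 m = 1.58×10⁻³ Pa/m
Geostrophic balance (pressure-gradient force = Coriolis force):
V_g = (1/(fρ)) |∂P/∂n| = 1.58×10⁻³ / (8.98×10⁻⁵ × 1.08) = 16.3 m/s

16 m s⁻¹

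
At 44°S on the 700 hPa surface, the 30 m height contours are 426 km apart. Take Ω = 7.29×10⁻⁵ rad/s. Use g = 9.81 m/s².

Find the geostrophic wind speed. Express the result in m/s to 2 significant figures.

6.8 m/s

Coriolis parameter at 44°S:
f = 2Ω sin φ = 2 × 7.29×10⁻⁵ × sin 44° = 1.01×10⁻⁴ s⁻¹
Height gradient: |∂Z/∂n| = 30 m / 426000 m = 7.04×10⁻⁵
On a pressure surface, geostrophic balance gives V_g = (g/f)|∂Z/∂n|:
V_g = 9.81 × 7.04×10⁻⁵ / 1.01×10⁻⁴ = 6.82 m/s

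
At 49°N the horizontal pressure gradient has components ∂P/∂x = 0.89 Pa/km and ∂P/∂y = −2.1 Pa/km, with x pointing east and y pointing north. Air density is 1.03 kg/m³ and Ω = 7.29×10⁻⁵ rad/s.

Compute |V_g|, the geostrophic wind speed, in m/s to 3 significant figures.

20.1 m/s

Coriolis parameter at 49°N:
f = 2Ω sin φ = 2 × 7.29×10⁻⁵ × sin 49° = 1.10×10⁻⁴ s⁻¹
Component geostrophic relations (x east, y north):
u_g = −(1/(fρ)) ∂P/∂y,  v_g = (1/(fρ)) ∂P/∂x
u_g = −(−2.1×10⁻³)/(1.10×10⁻⁴ × 1.03) = 18.5 m/s;  v_g = (0.89×10⁻³)/(1.10×10⁻⁴ × 1.03) = 7.85 m/s
|V_g| = √(u_g² + v_g²) = 20.1 m/s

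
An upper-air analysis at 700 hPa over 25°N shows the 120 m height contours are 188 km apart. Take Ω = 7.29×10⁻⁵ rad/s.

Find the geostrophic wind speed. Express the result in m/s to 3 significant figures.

102 m/s

Coriolis parameter at 25°N:
f = 2Ω sin φ = 2 × 7.29×10⁻⁵ × sin 25° = 6.16×10⁻⁵ s⁻¹
Height gradient: |∂Z/∂n| = 120 m / 188000 m = 6.38×10⁻⁴
On a pressure surface, geostrophic balance gives V_g = (g/f)|∂Z/∂n|:
V_g = 9.81 × 6.38×10⁻⁴ / 6.16×10⁻⁵ = 102 m/s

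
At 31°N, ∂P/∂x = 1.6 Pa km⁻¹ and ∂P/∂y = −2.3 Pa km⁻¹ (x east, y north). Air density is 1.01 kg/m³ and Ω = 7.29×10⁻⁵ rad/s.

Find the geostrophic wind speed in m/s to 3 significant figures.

36.9 m/s

Coriolis parameter at 31°N:
f = 2Ω sin φ = 2 × 7.29×10⁻⁵ × sin 31° = 7.51×10⁻⁵ s⁻¹
Component geostrophic relations (x east, y north):
u_g = −(1/(fρ)) ∂P/∂y,  v_g = (1/(fρ)) ∂P/∂x
u_g = −(−2.3×10⁻³)/(7.51×10⁻⁵ × 1.01) = 30.3 m/s;  v_g = (1.6×10⁻³)/(7.51×10⁻⁵ × 1.01) = 21.1 m/s
|V_g| = √(u_g² + v_g²) = 36.9 m/s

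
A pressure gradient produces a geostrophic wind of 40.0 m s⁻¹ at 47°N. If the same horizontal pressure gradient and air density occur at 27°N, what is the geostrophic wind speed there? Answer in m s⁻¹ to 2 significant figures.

With the same pressure gradient and density, V_g ∝ 1/f ∝ 1/sin φ.
V₂ = V₁ · sin φ₁ / sin φ₂ = 40.0 × sin 47° / sin 27°
V₂ = 40.0 × 0.7314/0.4540 = 64 m s⁻¹

64 m s⁻¹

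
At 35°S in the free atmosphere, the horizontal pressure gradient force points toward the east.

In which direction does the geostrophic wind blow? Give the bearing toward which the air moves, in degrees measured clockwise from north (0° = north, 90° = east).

The pressure-gradient force points toward the east (bearing 090°).
Geostrophic balance: in the Southern Hemisphere the Coriolis force deflects motion to the left, so the geostrophic wind blows 90° to the left of the pressure-gradient force (low pressure on the right).
Rotating 090° by 90° counterclockwise gives 000° — the wind blows toward the north.

000°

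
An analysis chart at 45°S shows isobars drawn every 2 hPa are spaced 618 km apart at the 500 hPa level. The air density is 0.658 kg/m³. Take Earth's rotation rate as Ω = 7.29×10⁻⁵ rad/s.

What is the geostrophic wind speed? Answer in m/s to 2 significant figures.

Coriolis parameter at 45°S:
f = 2Ω sin φ = 2 × 7.29×10⁻⁵ × sin 45° = 1.03×10⁻⁴ s⁻¹
Pressure gradient: |∂P/∂n| = 200 Pa / 618000 m = 3.24×10⁻⁴ Pa/m
Geostrophic balance (pressure-gradient force = Coriolis force):
V_g = (1/(fρ)) |∂P/∂n| = 3.24×10⁻⁴ / (1.03×10⁻⁴ × 0.658) = 4.77 m/s

4.8 m/s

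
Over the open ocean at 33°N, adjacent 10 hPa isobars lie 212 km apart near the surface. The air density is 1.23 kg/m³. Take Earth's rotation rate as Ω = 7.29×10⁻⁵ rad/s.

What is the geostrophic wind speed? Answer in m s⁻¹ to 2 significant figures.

Coriolis parameter at 33°N:
f = 2Ω sin φ = 2 × 7.29×10⁻⁵ × sin 33° = 7.94×10⁻⁵ s⁻¹
Pressure gradient: |∂P/∂n| = 1000 Pa / 212000 m = 4.72×10⁻³ Pa/m
Geostrophic balance (pressure-gradient force = Coriolis force):
V_g = (1/(fρ)) |∂P/∂n| = 4.72×10⁻³ / (7.94×10⁻⁵ × 1.23) = 48.3 m/s

48 m s⁻¹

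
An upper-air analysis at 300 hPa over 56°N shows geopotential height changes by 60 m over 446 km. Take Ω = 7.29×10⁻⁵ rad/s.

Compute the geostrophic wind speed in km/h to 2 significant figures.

Coriolis parameter at 56°N:
f = 2Ω sin φ = 2 × 7.29×10⁻⁵ × sin 56° = 1.21×10⁻⁴ s⁻¹
Height gradient: |∂Z/∂n| = 60 m / 446000 m = 1.35×10⁻⁴
On a pressure surface, geostrophic balance gives V_g = (g/f)|∂Z/∂n|:
V_g = 9.81 × 1.35×10⁻⁴ / 1.21×10⁻⁴ = 10.9 m/s
Converting: 10.9 m/s × 3.6 = 39 km/h

39 km/h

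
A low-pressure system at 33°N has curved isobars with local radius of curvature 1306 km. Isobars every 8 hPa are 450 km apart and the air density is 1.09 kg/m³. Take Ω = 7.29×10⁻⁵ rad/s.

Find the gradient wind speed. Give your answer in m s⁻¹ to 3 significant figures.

Coriolis parameter at 33°N:
f = 2Ω sin φ = 2 × 7.29×10⁻⁵ × sin 33° = 7.94×10⁻⁵ s⁻¹
Pressure gradient: |∂P/∂n| = 800 Pa / 450000 m = 1.78×10⁻³ Pa/m
Geostrophic speed: V_g = |∂P/∂n|/(fρ) = 1.78×10⁻³/(7.94×10⁻⁵ × 1.09) = 20.5 m/s
Around a low, centrifugal force acts outward with Coriolis, so pressure-gradient force balances both:
(1/ρ)|∂P/∂n| = fV + V²/R  →  V² + fR·V − fR·V_g = 0
With fR = 7.94×10⁻⁵ × 1306×10³ m = 104 m/s:
V = [−fR + √((fR)² + 4 fR V_g)]/2 = [−104 + √(104² + 4×104×20.5)]/2 = 17.6 m/s
Subgeostrophic (V < V_g = 20.5 m/s), as expected around a low.

17.6 m s⁻¹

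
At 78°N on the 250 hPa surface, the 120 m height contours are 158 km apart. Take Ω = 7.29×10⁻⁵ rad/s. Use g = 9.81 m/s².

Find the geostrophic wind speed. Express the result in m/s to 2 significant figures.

52 m/s

Coriolis parameter at 78°N:
f = 2Ω sin φ = 2 × 7.29×10⁻⁵ × sin 78° = 1.43×10⁻⁴ s⁻¹
Height gradient: |∂Z/∂n| = 120 m / 158000 m = 7.59×10⁻⁴
On a pressure surface, geostrophic balance gives V_g = (g/f)|∂Z/∂n|:
V_g = 9.81 × 7.59×10⁻⁴ / 1.43×10⁻⁴ = 52.2 m/s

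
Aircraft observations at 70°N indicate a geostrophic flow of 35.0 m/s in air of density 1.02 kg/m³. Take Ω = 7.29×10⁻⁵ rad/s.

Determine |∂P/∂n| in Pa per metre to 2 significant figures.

4.9×10⁻³ Pa/m

Coriolis parameter at 70°N:
f = 2Ω sin φ = 2 × 7.29×10⁻⁵ × sin 70° = 1.37×10⁻⁴ s⁻¹
Geostrophic balance rearranged: |∂P/∂n| = f ρ V_g
|∂P/∂n| = 1.37×10⁻⁴ × 1.02 × 35.0 = 4.89×10⁻³ Pa/m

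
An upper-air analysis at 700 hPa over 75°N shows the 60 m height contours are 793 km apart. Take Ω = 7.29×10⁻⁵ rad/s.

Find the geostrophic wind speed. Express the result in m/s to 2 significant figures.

Coriolis parameter at 75°N:
f = 2Ω sin φ = 2 × 7.29×10⁻⁵ × sin 75° = 1.41×10⁻⁴ s⁻¹
Height gradient: |∂Z/∂n| = 60 m / 793000 m = 7.57×10⁻⁵
On a pressure surface, geostrophic balance gives V_g = (g/f)|∂Z/∂n|:
V_g = 9.81 × 7.57×10⁻⁵ / 1.41×10⁻⁴ = 5.27 m/s

5.3 m/s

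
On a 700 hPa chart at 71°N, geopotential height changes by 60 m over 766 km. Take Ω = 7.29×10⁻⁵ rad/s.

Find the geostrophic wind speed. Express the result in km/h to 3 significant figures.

Coriolis parameter at 71°N:
f = 2Ω sin φ = 2 × 7.29×10⁻⁵ × sin 71° = 1.38×10⁻⁴ s⁻¹
Height gradient: |∂Z/∂n| = 60 m / 766000 m = 7.83×10⁻⁵
On a pressure surface, geostrophic balance gives V_g = (g/f)|∂Z/∂n|:
V_g = 9.81 × 7.83×10⁻⁵ / 1.38×10⁻⁴ = 5.57 m/s
Converting: 5.57 m/s × 3.6 = 20.1 km/h

20.1 km/h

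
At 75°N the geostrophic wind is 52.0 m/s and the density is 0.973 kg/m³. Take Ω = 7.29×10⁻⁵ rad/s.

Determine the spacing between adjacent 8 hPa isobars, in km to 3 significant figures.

Coriolis parameter at 75°N:
f = 2Ω sin φ = 2 × 7.29×10⁻⁵ × sin 75° = 1.41×10⁻⁴ s⁻¹
Geostrophic balance rearranged: |∂P/∂n| = f ρ V_g
|∂P/∂n| = 1.41×10⁻⁴ × 0.973 × 52.0 = 7.13×10⁻³ Pa/m
Isobar spacing: Δn = ΔP/|∂P/∂n| = 800 Pa / 7.13×10⁻³ Pa/m = 112272 m ≈ 112 km

112 km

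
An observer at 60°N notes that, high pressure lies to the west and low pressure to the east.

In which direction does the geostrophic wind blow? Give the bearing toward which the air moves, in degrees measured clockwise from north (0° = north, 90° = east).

The pressure-gradient force points toward the east (bearing 090°).
Geostrophic balance: in the Northern Hemisphere the Coriolis force deflects motion to the right, so the geostrophic wind blows 90° to the right of the pressure-gradient force (low pressure on the left).
Rotating 090° by 90° clockwise gives 180° — the wind blows toward the south.

180°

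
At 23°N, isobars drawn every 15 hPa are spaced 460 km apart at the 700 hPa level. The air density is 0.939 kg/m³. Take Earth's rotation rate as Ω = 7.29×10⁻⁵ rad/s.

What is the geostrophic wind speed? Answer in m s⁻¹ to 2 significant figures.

Coriolis parameter at 23°N:
f = 2Ω sin φ = 2 × 7.29×10⁻⁵ × sin 23° = 5.70×10⁻⁵ s⁻¹
Pressure gradient: |∂P/∂n| = 1500 Pa / 460000 m = 3.26×10⁻³ Pa/m
Geostrophic balance (pressure-gradient force = Coriolis force):
V_g = (1/(fρ)) |∂P/∂n| = 3.26×10⁻³ / (5.70×10⁻⁵ × 0.939) = 61.0 m/s

61 m s⁻¹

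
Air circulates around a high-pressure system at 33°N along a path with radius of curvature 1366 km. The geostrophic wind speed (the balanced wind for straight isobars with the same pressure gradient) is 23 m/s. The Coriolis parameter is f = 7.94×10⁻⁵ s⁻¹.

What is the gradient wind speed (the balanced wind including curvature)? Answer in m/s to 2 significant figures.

Around a high, pressure-gradient force acts outward with centrifugal, so Coriolis balances both:
fV = (1/ρ)|∂P/∂n| + V²/R  →  V² − fR·V + fR·V_g = 0
With fR = 7.94×10⁻⁵ × 1366×10³ m = 108 m/s:
V = [fR − √((fR)² − 4 fR V_g)]/2 = [108 − √(108² − 4×108×23)]/2 = 33.1 m/s
Supergeostrophic (V > V_g = 23 m/s), as expected around a high.

33 m/s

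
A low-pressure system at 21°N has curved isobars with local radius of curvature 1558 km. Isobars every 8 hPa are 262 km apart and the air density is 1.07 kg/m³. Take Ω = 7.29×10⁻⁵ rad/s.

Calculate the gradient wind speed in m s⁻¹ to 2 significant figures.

Coriolis parameter at 21°N:
f = 2Ω sin φ = 2 × 7.29×10⁻⁵ × sin 21° = 5.23×10⁻⁵ s⁻¹
Pressure gradient: |∂P/∂n| = 800 Pa / 262000 m = 3.05×10⁻³ Pa/m
Geostrophic speed: V_g = |∂P/∂n|/(fρ) = 3.05×10⁻³/(5.23×10⁻⁵ × 1.07) = 54.6 m/s
Around a low, centrifugal force acts outward with Coriolis, so pressure-gradient force balances both:
(1/ρ)|∂P/∂n| = fV + V²/R  →  V² + fR·V − fR·V_g = 0
With fR = 5.23×10⁻⁵ × 1558×10³ m = 81.4 m/s:
V = [−fR + √((fR)² + 4 fR V_g)]/2 = [−81.4 + √(81.4² + 4×81.4×54.6)]/2 = 37.4 m/s
Subgeostrophic (V < V_g = 54.6 m/s), as expected around a low.

37 m s⁻¹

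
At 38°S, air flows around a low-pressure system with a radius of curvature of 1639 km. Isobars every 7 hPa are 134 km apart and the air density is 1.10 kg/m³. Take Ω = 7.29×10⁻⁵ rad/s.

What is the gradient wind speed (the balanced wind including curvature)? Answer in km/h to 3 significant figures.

149 km/h

Coriolis parameter at 38°S:
f = 2Ω sin φ = 2 × 7.29×10⁻⁵ × sin 38° = 8.98×10⁻⁵ s⁻¹
Pressure gradient: |∂P/∂n| = 700 Pa / 134000 m = 5.22×10⁻³ Pa/m
Geostrophic speed: V_g = |∂P/∂n|/(fρ) = 5.22×10⁻³/(8.98×10⁻⁵ × 1.10) = 52.9 m/s
Around a low, centrifugal force acts outward with Coriolis, so pressure-gradient force balances both:
(1/ρ)|∂P/∂n| = fV + V²/R  →  V² + fR·V − fR·V_g = 0
With fR = 8.98×10⁻⁵ × 1639×10³ m = 147 m/s:
V = [−fR + √((fR)² + 4 fR V_g)]/2 = [−147 + √(147² + 4×147×52.9)]/2 = 41.3 m/s
Subgeostrophic (V < V_g = 52.9 m/s), as expected around a low.
Converting: 41.3 m/s × 3.6 = 149 km/h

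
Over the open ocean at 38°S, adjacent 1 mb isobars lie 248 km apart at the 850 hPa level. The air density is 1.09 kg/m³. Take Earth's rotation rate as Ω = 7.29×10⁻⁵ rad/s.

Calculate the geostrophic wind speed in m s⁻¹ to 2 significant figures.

Coriolis parameter at 38°S:
f = 2Ω sin φ = 2 × 7.29×10⁻⁵ × sin 38° = 8.98×10⁻⁵ s⁻¹
Pressure gradient: |∂P/∂n| = 100 Pa / 248000 m = 4.03×10⁻⁴ Pa/m
Geostrophic balance (pressure-gradient force = Coriolis force):
V_g = (1/(fρ)) |∂P/∂n| = 4.03×10⁻⁴ / (8.98×10⁻⁵ × 1.09) = 4.12 m/s

4.1 m s⁻¹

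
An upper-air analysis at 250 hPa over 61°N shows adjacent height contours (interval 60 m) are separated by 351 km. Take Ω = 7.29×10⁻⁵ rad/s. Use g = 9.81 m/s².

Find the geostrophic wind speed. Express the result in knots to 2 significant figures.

Coriolis parameter at 61°N:
f = 2Ω sin φ = 2 × 7.29×10⁻⁵ × sin 61° = 1.28×10⁻⁴ s⁻¹
Height gradient: |∂Z/∂n| = 60 m / 351000 m = 1.71×10⁻⁴
On a pressure surface, geostrophic balance gives V_g = (g/f)|∂Z/∂n|:
V_g = 9.81 × 1.71×10⁻⁴ / 1.28×10⁻⁴ = 13.2 m/s
Converting: 13.2 m/s × 1.944 = 26 knots

26 knots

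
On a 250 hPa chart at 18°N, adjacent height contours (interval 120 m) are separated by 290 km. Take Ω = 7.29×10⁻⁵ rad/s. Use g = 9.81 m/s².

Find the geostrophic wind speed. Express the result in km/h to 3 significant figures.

Coriolis parameter at 18°N:
f = 2Ω sin φ = 2 × 7.29×10⁻⁵ × sin 18° = 4.51×10⁻⁵ s⁻¹
Height gradient: |∂Z/∂n| = 120 m / 290000 m = 4.14×10⁻⁴
On a pressure surface, geostrophic balance gives V_g = (g/f)|∂Z/∂n|:
V_g = 9.81 × 4.14×10⁻⁴ / 4.51×10⁻⁵ = 90.1 m/s
Converting: 90.1 m/s × 3.6 = 324 km/h

324 km/h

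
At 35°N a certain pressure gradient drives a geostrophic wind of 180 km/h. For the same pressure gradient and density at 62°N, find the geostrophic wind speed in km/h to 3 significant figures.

117 km/h

With the same pressure gradient and density, V_g ∝ 1/f ∝ 1/sin φ.
V₂ = V₁ · sin φ₁ / sin φ₂ = 180 × sin 35° / sin 62°
V₂ = 180 × 0.5736/0.8829 = 117 km/h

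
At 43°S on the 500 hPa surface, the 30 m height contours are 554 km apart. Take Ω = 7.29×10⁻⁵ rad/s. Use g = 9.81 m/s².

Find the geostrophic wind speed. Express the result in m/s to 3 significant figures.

Coriolis parameter at 43°S:
f = 2Ω sin φ = 2 × 7.29×10⁻⁵ × sin 43° = 9.94×10⁻⁵ s⁻¹
Height gradient: |∂Z/∂n| = 30 m / 554000 m = 5.42×10⁻⁵
On a pressure surface, geostrophic balance gives V_g = (g/f)|∂Z/∂n|:
V_g = 9.81 × 5.42×10⁻⁵ / 9.94×10⁻⁵ = 5.34 m/s

5.34 m/s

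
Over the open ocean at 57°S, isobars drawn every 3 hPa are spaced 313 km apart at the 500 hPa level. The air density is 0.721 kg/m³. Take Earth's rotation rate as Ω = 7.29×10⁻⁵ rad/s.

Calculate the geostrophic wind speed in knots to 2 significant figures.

Coriolis parameter at 57°S:
f = 2Ω sin φ = 2 × 7.29×10⁻⁵ × sin 57° = 1.22×10⁻⁴ s⁻¹
Pressure gradient: |∂P/∂n| = 300 Pa / 313000 m = 9.58×10⁻⁴ Pa/m
Geostrophic balance (pressure-gradient force = Coriolis force):
V_g = (1/(fρ)) |∂P/∂n| = 9.58×10⁻⁴ / (1.22×10⁻⁴ × 0.721) = 10.9 m/s
Converting: 10.9 m/s × 1.944 = 21 knots

21 knots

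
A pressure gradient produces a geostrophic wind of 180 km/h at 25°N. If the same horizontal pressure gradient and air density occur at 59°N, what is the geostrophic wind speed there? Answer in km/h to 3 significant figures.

With the same pressure gradient and density, V_g ∝ 1/f ∝ 1/sin φ.
V₂ = V₁ · sin φ₁ / sin φ₂ = 180 × sin 25° / sin 59°
V₂ = 180 × 0.4226/0.8572 = 88.7 km/h

88.7 km/h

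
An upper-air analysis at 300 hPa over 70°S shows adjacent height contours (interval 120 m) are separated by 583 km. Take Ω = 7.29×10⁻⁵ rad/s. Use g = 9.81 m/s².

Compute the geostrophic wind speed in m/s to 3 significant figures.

Coriolis parameter at 70°S:
f = 2Ω sin φ = 2 × 7.29×10⁻⁵ × sin 70° = 1.37×10⁻⁴ s⁻¹
Height gradient: |∂Z/∂n| = 120 m / 583000 m = 2.06×10⁻⁴
On a pressure surface, geostrophic balance gives V_g = (g/f)|∂Z/∂n|:
V_g = 9.81 × 2.06×10⁻⁴ / 1.37×10⁻⁴ = 14.7 m/s

14.7 m/s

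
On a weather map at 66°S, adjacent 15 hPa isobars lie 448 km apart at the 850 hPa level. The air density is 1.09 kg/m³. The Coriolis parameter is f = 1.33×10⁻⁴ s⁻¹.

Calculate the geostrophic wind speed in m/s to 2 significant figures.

Pressure gradient: |∂P/∂n| = 1500 Pa / 448000 m = 3.35×10⁻³ Pa/m
Geostrophic balance (pressure-gradient force = Coriolis force):
V_g = (1/(fρ)) |∂P/∂n| = 3.35×10⁻³ / (1.33×10⁻⁴ × 1.09) = 23.1 m/s

23 m/s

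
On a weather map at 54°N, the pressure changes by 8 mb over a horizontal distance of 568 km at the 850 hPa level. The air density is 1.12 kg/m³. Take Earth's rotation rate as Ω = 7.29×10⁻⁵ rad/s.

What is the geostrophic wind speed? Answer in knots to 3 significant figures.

Coriolis parameter at 54°N:
f = 2Ω sin φ = 2 × 7.29×10⁻⁵ × sin 54° = 1.18×10⁻⁴ s⁻¹
Pressure gradient: |∂P/∂n| = 800 Pa / 568000 m = 1.41×10⁻³ Pa/m
Geostrophic balance (pressure-gradient force = Coriolis force):
V_g = (1/(fρ)) |∂P/∂n| = 1.41×10⁻³ / (1.18×10⁻⁴ × 1.12) = 10.7 m/s
Converting: 10.7 m/s × 1.944 = 20.7 knots

20.7 knots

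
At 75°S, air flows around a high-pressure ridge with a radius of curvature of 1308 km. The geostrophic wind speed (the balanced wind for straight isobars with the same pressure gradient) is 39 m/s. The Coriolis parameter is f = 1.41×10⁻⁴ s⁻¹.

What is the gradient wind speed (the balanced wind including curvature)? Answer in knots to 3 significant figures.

Around a high, pressure-gradient force acts outward with centrifugal, so Coriolis balances both:
fV = (1/ρ)|∂P/∂n| + V²/R  →  V² − fR·V + fR·V_g = 0
With fR = 1.41×10⁻⁴ × 1308×10³ m = 184 m/s:
V = [fR − √((fR)² − 4 fR V_g)]/2 = [184 − √(184² − 4×184×39)]/2 = 56 m/s
Supergeostrophic (V > V_g = 39 m/s), as expected around a high.
Converting: 56 m/s × 1.944 = 109 knots

109 knots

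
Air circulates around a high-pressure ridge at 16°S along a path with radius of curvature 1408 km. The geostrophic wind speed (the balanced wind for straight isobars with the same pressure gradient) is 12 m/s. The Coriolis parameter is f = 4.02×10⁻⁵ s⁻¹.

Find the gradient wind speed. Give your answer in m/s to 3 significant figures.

Around a high, pressure-gradient force acts outward with centrifugal, so Coriolis balances both:
fV = (1/ρ)|∂P/∂n| + V²/R  →  V² − fR·V + fR·V_g = 0
With fR = 4.02×10⁻⁵ × 1408×10³ m = 56.6 m/s:
V = [fR − √((fR)² − 4 fR V_g)]/2 = [56.6 − √(56.6² − 4×56.6×12)]/2 = 17.3 m/s
Supergeostrophic (V > V_g = 12 m/s), as expected around a high.

17.3 m/s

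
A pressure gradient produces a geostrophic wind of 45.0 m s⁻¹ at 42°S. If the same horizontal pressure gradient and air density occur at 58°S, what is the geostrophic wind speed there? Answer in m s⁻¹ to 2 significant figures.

With the same pressure gradient and density, V_g ∝ 1/f ∝ 1/sin φ.
V₂ = V₁ · sin φ₁ / sin φ₂ = 45.0 × sin 42° / sin 58°
V₂ = 45.0 × 0.6691/0.8480 = 36 m s⁻¹

36 m s⁻¹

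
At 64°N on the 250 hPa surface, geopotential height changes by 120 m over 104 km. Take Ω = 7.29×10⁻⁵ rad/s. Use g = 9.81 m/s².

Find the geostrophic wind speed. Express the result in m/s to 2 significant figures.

Coriolis parameter at 64°N:
f = 2Ω sin φ = 2 × 7.29×10⁻⁵ × sin 64° = 1.31×10⁻⁴ s⁻¹
Height gradient: |∂Z/∂n| = 120 m / 104000 m = 1.15×10⁻³
On a pressure surface, geostrophic balance gives V_g = (g/f)|∂Z/∂n|:
V_g = 9.81 × 1.15×10⁻³ / 1.31×10⁻⁴ = 86.4 m/s

86 m/s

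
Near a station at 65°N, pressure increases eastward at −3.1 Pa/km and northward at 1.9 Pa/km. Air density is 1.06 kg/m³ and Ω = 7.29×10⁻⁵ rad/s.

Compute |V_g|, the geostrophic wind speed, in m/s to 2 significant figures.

26 m/s

Coriolis parameter at 65°N:
f = 2Ω sin φ = 2 × 7.29×10⁻⁵ × sin 65° = 1.32×10⁻⁴ s⁻¹
Component geostrophic relations (x east, y north):
u_g = −(1/(fρ)) ∂P/∂y,  v_g = (1/(fρ)) ∂P/∂x
u_g = −(1.9×10⁻³)/(1.32×10⁻⁴ × 1.06) = −13.6 m/s;  v_g = (−3.1×10⁻³)/(1.32×10⁻⁴ × 1.06) = −22.1 m/s
|V_g| = √(u_g² + v_g²) = 26.0 m/s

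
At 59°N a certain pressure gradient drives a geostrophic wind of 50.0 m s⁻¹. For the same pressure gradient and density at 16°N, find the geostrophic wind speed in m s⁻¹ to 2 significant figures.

160 m s⁻¹

With the same pressure gradient and density, V_g ∝ 1/f ∝ 1/sin φ.
V₂ = V₁ · sin φ₁ / sin φ₂ = 50.0 × sin 59° / sin 16°
V₂ = 50.0 × 0.8572/0.2756 = 160 m s⁻¹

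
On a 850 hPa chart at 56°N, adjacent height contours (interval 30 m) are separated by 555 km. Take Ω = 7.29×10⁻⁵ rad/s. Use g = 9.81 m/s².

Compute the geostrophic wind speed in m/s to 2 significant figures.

4.4 m/s

Coriolis parameter at 56°N:
f = 2Ω sin φ = 2 × 7.29×10⁻⁵ × sin 56° = 1.21×10⁻⁴ s⁻¹
Height gradient: |∂Z/∂n| = 30 m / 555000 m = 5.41×10⁻⁵
On a pressure surface, geostrophic balance gives V_g = (g/f)|∂Z/∂n|:
V_g = 9.81 × 5.41×10⁻⁵ / 1.21×10⁻⁴ = 4.39 m/s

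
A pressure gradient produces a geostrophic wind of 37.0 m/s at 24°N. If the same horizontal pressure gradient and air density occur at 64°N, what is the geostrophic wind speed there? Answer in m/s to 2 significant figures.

17 m/s

With the same pressure gradient and density, V_g ∝ 1/f ∝ 1/sin φ.
V₂ = V₁ · sin φ₁ / sin φ₂ = 37.0 × sin 24° / sin 64°
V₂ = 37.0 × 0.4067/0.8988 = 17 m/s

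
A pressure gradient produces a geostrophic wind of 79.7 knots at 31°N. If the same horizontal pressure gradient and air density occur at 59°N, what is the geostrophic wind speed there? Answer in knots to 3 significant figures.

47.9 knots

With the same pressure gradient and density, V_g ∝ 1/f ∝ 1/sin φ.
V₂ = V₁ · sin φ₁ / sin φ₂ = 79.7 × sin 31° / sin 59°
V₂ = 79.7 × 0.5150/0.8572 = 47.9 knots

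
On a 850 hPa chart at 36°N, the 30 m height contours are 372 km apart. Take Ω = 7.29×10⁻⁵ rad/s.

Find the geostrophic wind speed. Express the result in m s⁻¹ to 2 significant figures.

9.2 m s⁻¹

Coriolis parameter at 36°N:
f = 2Ω sin φ = 2 × 7.29×10⁻⁵ × sin 36° = 8.57×10⁻⁵ s⁻¹
Height gradient: |∂Z/∂n| = 30 m / 372000 m = 8.06×10⁻⁵
On a pressure surface, geostrophic balance gives V_g = (g/f)|∂Z/∂n|:
V_g = 9.81 × 8.06×10⁻⁵ / 8.57×10⁻⁵ = 9.23 m/s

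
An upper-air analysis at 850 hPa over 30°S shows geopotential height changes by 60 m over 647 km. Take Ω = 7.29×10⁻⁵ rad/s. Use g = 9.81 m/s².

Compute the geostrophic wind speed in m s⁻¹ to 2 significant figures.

Coriolis parameter at 30°S:
f = 2Ω sin φ = 2 × 7.29×10⁻⁵ × sin 30° = 7.29×10⁻⁵ s⁻¹
Height gradient: |∂Z/∂n| = 60 m / 647000 m = 9.27×10⁻⁵
On a pressure surface, geostrophic balance gives V_g = (g/f)|∂Z/∂n|:
V_g = 9.81 × 9.27×10⁻⁵ / 7.29×10⁻⁵ = 12.5 m/s

12 m s⁻¹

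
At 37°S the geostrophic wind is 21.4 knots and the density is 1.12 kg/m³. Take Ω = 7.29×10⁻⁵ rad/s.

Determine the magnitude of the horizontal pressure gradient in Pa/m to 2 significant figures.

Coriolis parameter at 37°S:
f = 2Ω sin φ = 2 × 7.29×10⁻⁵ × sin 37° = 8.77×10⁻⁵ s⁻¹
Wind speed in SI: 21.4 knots = 11.0 m/s
Geostrophic balance rearranged: |∂P/∂n| = f ρ V_g
|∂P/∂n| = 8.77×10⁻⁵ × 1.12 × 11.0 = 1.08×10⁻³ Pa/m

1.1×10⁻³ Pa/m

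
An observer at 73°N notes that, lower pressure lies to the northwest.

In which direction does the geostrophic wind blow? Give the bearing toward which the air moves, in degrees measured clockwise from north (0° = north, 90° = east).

045°

The pressure-gradient force points toward the northwest (bearing 315°).
Geostrophic balance: in the Northern Hemisphere the Coriolis force deflects motion to the right, so the geostrophic wind blows 90° to the right of the pressure-gradient force (low pressure on the left).
Rotating 315° by 90° clockwise gives 045° — the wind blows toward the northeast.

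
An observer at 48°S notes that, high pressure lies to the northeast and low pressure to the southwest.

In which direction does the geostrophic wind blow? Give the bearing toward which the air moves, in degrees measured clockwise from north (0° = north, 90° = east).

135°

The pressure-gradient force points toward the southwest (bearing 225°).
Geostrophic balance: in the Southern Hemisphere the Coriolis force deflects motion to the left, so the geostrophic wind blows 90° to the left of the pressure-gradient force (low pressure on the right).
Rotating 225° by 90° counterclockwise gives 135° — the wind blows toward the southeast.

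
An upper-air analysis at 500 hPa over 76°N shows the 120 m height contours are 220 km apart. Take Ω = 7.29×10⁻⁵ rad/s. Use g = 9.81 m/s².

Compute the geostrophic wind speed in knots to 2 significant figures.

Coriolis parameter at 76°N:
f = 2Ω sin φ = 2 × 7.29×10⁻⁵ × sin 76° = 1.41×10⁻⁴ s⁻¹
Height gradient: |∂Z/∂n| = 120 m / 220000 m = 5.45×10⁻⁴
On a pressure surface, geostrophic balance gives V_g = (g/f)|∂Z/∂n|:
V_g = 9.81 × 5.45×10⁻⁴ / 1.41×10⁻⁴ = 37.8 m/s
Converting: 37.8 m/s × 1.944 = 74 knots

74 knots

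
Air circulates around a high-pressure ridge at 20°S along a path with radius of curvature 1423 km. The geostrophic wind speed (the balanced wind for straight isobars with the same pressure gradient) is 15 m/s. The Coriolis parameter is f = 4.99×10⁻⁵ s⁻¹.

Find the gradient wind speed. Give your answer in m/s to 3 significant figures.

Around a high, pressure-gradient force acts outward with centrifugal, so Coriolis balances both:
fV = (1/ρ)|∂P/∂n| + V²/R  →  V² − fR·V + fR·V_g = 0
With fR = 4.99×10⁻⁵ × 1423×10³ m = 71.0 m/s:
V = [fR − √((fR)² − 4 fR V_g)]/2 = [71.0 − √(71.0² − 4×71.0×15)]/2 = 21.5 m/s
Supergeostrophic (V > V_g = 15 m/s), as expected around a high.

21.5 m/s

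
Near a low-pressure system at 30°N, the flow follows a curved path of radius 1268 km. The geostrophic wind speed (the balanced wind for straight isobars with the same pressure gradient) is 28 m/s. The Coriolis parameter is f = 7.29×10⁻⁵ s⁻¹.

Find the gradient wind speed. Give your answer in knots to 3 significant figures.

43.8 knots

Around a low, centrifugal force acts outward with Coriolis, so pressure-gradient force balances both:
(1/ρ)|∂P/∂n| = fV + V²/R  →  V² + fR·V − fR·V_g = 0
With fR = 7.29×10⁻⁵ × 1268×10³ m = 92.4 m/s:
V = [−fR + √((fR)² + 4 fR V_g)]/2 = [−92.4 + √(92.4² + 4×92.4×28)]/2 = 22.5 m/s
Subgeostrophic (V < V_g = 28 m/s), as expected around a low.
Converting: 22.5 m/s × 1.944 = 43.8 knots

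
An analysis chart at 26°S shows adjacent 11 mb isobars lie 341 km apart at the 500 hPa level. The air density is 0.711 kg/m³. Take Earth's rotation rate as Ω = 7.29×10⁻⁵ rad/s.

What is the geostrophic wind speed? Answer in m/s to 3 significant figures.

71.0 m/s

Coriolis parameter at 26°S:
f = 2Ω sin φ = 2 × 7.29×10⁻⁵ × sin 26° = 6.39×10⁻⁵ s⁻¹
Pressure gradient: |∂P/∂n| = 1100 Pa / 341000 m = 3.23×10⁻³ Pa/m
Geostrophic balance (pressure-gradient force = Coriolis force):
V_g = (1/(fρ)) |∂P/∂n| = 3.23×10⁻³ / (6.39×10⁻⁵ × 0.711) = 71.0 m/s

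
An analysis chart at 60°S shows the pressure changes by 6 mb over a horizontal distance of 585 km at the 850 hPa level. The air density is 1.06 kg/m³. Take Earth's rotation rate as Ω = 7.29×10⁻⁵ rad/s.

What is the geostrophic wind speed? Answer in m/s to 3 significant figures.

7.66 m/s

Coriolis parameter at 60°S:
f = 2Ω sin φ = 2 × 7.29×10⁻⁵ × sin 60° = 1.26×10⁻⁴ s⁻¹
Pressure gradient: |∂P/∂n| = 600 Pa / 585000 m = 1.03×10⁻³ Pa/m
Geostrophic balance (pressure-gradient force = Coriolis force):
V_g = (1/(fρ)) |∂P/∂n| = 1.03×10⁻³ / (1.26×10⁻⁴ × 1.06) = 7.66 m/s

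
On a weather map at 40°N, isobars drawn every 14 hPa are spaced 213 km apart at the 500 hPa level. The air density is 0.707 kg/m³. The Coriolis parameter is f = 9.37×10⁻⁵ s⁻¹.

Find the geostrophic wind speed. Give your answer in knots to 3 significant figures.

193 knots

Pressure gradient: |∂P/∂n| = 1400 Pa / 213000 m = 6.57×10⁻³ Pa/m
Geostrophic balance (pressure-gradient force = Coriolis force):
V_g = (1/(fρ)) |∂P/∂n| = 6.57×10⁻³ / (9.37×10⁻⁵ × 0.707) = 99.2 m/s
Converting: 99.2 m/s × 1.944 = 193 knots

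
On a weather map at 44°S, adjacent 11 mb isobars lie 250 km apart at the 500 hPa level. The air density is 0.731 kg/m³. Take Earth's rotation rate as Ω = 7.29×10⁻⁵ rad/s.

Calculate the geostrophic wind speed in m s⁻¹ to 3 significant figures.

59.4 m s⁻¹

Coriolis parameter at 44°S:
f = 2Ω sin φ = 2 × 7.29×10⁻⁵ × sin 44° = 1.01×10⁻⁴ s⁻¹
Pressure gradient: |∂P/∂n| = 1100 Pa / 250000 m = 4.40×10⁻³ Pa/m
Geostrophic balance (pressure-gradient force = Coriolis force):
V_g = (1/(fρ)) |∂P/∂n| = 4.40×10⁻³ / (1.01×10⁻⁴ × 0.731) = 59.4 m/s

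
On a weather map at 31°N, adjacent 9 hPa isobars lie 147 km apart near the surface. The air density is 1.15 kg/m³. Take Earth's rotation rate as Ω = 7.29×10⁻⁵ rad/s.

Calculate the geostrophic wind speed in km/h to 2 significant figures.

Coriolis parameter at 31°N:
f = 2Ω sin φ = 2 × 7.29×10⁻⁵ × sin 31° = 7.51×10⁻⁵ s⁻¹
Pressure gradient: |∂P/∂n| = 900 Pa / 147000 m = 6.12×10⁻³ Pa/m
Geostrophic balance (pressure-gradient force = Coriolis force):
V_g = (1/(fρ)) |∂P/∂n| = 6.12×10⁻³ / (7.51×10⁻⁵ × 1.15) = 70.9 m/s
Converting: 70.9 m/s × 3.6 = 260 km/h

260 km/h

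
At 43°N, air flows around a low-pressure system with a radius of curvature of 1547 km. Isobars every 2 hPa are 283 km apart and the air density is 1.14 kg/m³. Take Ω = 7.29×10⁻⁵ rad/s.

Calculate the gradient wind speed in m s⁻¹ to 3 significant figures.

6.00 m s⁻¹

Coriolis parameter at 43°N:
f = 2Ω sin φ = 2 × 7.29×10⁻⁵ × sin 43° = 9.94×10⁻⁵ s⁻¹
Pressure gradient: |∂P/∂n| = 200 Pa / 283000 m = 7.07×10⁻⁴ Pa/m
Geostrophic speed: V_g = |∂P/∂n|/(fρ) = 7.07×10⁻⁴/(9.94×10⁻⁵ × 1.14) = 6.23 m/s
Around a low, centrifugal force acts outward with Coriolis, so pressure-gradient force balances both:
(1/ρ)|∂P/∂n| = fV + V²/R  →  V² + fR·V − fR·V_g = 0
With fR = 9.94×10⁻⁵ × 1547×10³ m = 154 m/s:
V = [−fR + √((fR)² + 4 fR V_g)]/2 = [−154 + √(154² + 4×154×6.23)]/2 = 6 m/s
Subgeostrophic (V < V_g = 6.23 m/s), as expected around a low.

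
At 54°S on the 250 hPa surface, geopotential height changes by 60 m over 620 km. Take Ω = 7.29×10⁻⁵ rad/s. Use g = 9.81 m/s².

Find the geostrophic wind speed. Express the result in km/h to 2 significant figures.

Coriolis parameter at 54°S:
f = 2Ω sin φ = 2 × 7.29×10⁻⁵ × sin 54° = 1.18×10⁻⁴ s⁻¹
Height gradient: |∂Z/∂n| = 60 m / 620000 m = 9.68×10⁻⁵
On a pressure surface, geostrophic balance gives V_g = (g/f)|∂Z/∂n|:
V_g = 9.81 × 9.68×10⁻⁵ / 1.18×10⁻⁴ = 8.05 m/s
Converting: 8.05 m/s × 3.6 = 29 km/h

29 km/h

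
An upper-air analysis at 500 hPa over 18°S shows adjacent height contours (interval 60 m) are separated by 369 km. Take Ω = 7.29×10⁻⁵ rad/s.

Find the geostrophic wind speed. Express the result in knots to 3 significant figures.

Coriolis parameter at 18°S:
f = 2Ω sin φ = 2 × 7.29×10⁻⁵ × sin 18° = 4.51×10⁻⁵ s⁻¹
Height gradient: |∂Z/∂n| = 60 m / 369000 m = 1.63×10⁻⁴
On a pressure surface, geostrophic balance gives V_g = (g/f)|∂Z/∂n|:
V_g = 9.81 × 1.63×10⁻⁴ / 4.51×10⁻⁵ = 35.4 m/s
Converting: 35.4 m/s × 1.944 = 68.8 knots

68.8 knots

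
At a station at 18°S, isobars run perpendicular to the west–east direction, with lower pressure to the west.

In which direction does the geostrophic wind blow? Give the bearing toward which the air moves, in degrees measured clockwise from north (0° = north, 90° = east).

180°

The pressure-gradient force points toward the west (bearing 270°).
Geostrophic balance: in the Southern Hemisphere the Coriolis force deflects motion to the left, so the geostrophic wind blows 90° to the left of the pressure-gradient force (low pressure on the right).
Rotating 270° by 90° counterclockwise gives 180° — the wind blows toward the south.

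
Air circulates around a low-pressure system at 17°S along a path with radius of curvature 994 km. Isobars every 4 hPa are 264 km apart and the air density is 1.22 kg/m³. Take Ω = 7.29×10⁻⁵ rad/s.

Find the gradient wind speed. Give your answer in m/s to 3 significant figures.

Coriolis parameter at 17°S:
f = 2Ω sin φ = 2 × 7.29×10⁻⁵ × sin 17° = 4.26×10⁻⁵ s⁻¹
Pressure gradient: |∂P/∂n| = 400 Pa / 264000 m = 1.52×10⁻³ Pa/m
Geostrophic speed: V_g = |∂P/∂n|/(fρ) = 1.52×10⁻³/(4.26×10⁻⁵ × 1.22) = 29.1 m/s
Around a low, centrifugal force acts outward with Coriolis, so pressure-gradient force balances both:
(1/ρ)|∂P/∂n| = fV + V²/R  →  V² + fR·V − fR·V_g = 0
With fR = 4.26×10⁻⁵ × 994×10³ m = 42.4 m/s:
V = [−fR + √((fR)² + 4 fR V_g)]/2 = [−42.4 + √(42.4² + 4×42.4×29.1)]/2 = 19.8 m/s
Subgeostrophic (V < V_g = 29.1 m/s), as expected around a low.

19.8 m/s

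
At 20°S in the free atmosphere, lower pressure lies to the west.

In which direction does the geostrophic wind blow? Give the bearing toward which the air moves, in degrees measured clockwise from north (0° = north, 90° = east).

The pressure-gradient force points toward the west (bearing 270°).
Geostrophic balance: in the Southern Hemisphere the Coriolis force deflects motion to the left, so the geostrophic wind blows 90° to the left of the pressure-gradient force (low pressure on the right).
Rotating 270° by 90° counterclockwise gives 180° — the wind blows toward the south.

180°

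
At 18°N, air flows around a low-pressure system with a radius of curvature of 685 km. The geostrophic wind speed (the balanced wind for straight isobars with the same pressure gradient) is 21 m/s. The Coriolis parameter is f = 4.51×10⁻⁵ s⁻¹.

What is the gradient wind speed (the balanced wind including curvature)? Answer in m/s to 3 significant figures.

Around a low, centrifugal force acts outward with Coriolis, so pressure-gradient force balances both:
(1/ρ)|∂P/∂n| = fV + V²/R  →  V² + fR·V − fR·V_g = 0
With fR = 4.51×10⁻⁵ × 685×10³ m = 30.9 m/s:
V = [−fR + √((fR)² + 4 fR V_g)]/2 = [−30.9 + √(30.9² + 4×30.9×21)]/2 = 14.3 m/s
Subgeostrophic (V < V_g = 21 m/s), as expected around a low.

14.3 m/s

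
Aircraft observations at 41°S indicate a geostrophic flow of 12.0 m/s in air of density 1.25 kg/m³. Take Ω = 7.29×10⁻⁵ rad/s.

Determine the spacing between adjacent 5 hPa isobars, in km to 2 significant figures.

Coriolis parameter at 41°S:
f = 2Ω sin φ = 2 × 7.29×10⁻⁵ × sin 41° = 9.57×10⁻⁵ s⁻¹
Geostrophic balance rearranged: |∂P/∂n| = f ρ V_g
|∂P/∂n| = 9.57×10⁻⁵ × 1.25 × 12.0 = 1.43×10⁻³ Pa/m
Isobar spacing: Δn = ΔP/|∂P/∂n| = 500 Pa / 1.43×10⁻³ Pa/m = 348480 m ≈ 350 km

350 km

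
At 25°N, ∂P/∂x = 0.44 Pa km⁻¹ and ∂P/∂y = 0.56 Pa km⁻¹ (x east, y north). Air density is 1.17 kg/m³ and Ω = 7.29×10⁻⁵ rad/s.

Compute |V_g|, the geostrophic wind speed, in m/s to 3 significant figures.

9.88 m/s

Coriolis parameter at 25°N:
f = 2Ω sin φ = 2 × 7.29×10⁻⁵ × sin 25° = 6.16×10⁻⁵ s⁻¹
Component geostrophic relations (x east, y north):
u_g = −(1/(fρ)) ∂P/∂y,  v_g = (1/(fρ)) ∂P/∂x
u_g = −(0.56×10⁻³)/(6.16×10⁻⁵ × 1.17) = −7.77 m/s;  v_g = (0.44×10⁻³)/(6.16×10⁻⁵ × 1.17) = 6.10 m/s
|V_g| = √(u_g² + v_g²) = 9.88 m/s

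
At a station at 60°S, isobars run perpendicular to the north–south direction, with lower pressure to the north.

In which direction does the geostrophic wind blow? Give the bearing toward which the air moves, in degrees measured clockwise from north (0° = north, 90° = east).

270°

The pressure-gradient force points toward the north (bearing 000°).
Geostrophic balance: in the Southern Hemisphere the Coriolis force deflects motion to the left, so the geostrophic wind blows 90° to the left of the pressure-gradient force (low pressure on the right).
Rotating 000° by 90° counterclockwise gives 270° — the wind blows toward the west.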